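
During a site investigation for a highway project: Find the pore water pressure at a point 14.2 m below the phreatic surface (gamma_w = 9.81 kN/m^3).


Result: 139.3 kPa

Derivation:
Using u = gamma_w * h_w
u = 9.81 * 14.2
u = 139.3 kPa


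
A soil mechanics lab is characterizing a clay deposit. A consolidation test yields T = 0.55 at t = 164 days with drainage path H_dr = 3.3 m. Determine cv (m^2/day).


Result: 0.03652 m^2/day

Derivation:
Using cv = T * H_dr^2 / t
H_dr^2 = 3.3^2 = 10.89
cv = 0.55 * 10.89 / 164
cv = 0.03652 m^2/day


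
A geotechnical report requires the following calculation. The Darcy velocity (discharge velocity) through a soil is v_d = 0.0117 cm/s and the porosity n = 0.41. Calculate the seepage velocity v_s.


Using v_s = v_d / n
v_s = 0.0117 / 0.41
v_s = 0.02854 cm/s


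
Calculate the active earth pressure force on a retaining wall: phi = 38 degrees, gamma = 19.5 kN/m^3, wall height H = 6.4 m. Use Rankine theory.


Compute active earth pressure coefficient:
Ka = tan^2(45 - phi/2) = tan^2(26.0) = 0.237883
Compute active force:
Pa = 0.5 * Ka * gamma * H^2
Pa = 0.5 * 0.237883 * 19.5 * 6.4^2
Pa = 95.0 kN/m


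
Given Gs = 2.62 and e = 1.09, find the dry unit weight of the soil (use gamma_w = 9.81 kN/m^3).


Result: 12.298 kN/m^3

Derivation:
Using gamma_d = Gs * gamma_w / (1 + e)
gamma_d = 2.62 * 9.81 / (1 + 1.09)
gamma_d = 2.62 * 9.81 / 2.09
gamma_d = 12.298 kN/m^3


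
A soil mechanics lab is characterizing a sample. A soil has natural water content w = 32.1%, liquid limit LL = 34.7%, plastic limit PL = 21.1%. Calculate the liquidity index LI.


First compute the plasticity index:
PI = LL - PL = 34.7 - 21.1 = 13.6
Then compute the liquidity index:
LI = (w - PL) / PI
LI = (32.1 - 21.1) / 13.6
LI = 0.809


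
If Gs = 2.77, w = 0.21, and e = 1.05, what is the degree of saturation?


Result: 0.554

Derivation:
Using S = Gs * w / e
S = 2.77 * 0.21 / 1.05
S = 0.554


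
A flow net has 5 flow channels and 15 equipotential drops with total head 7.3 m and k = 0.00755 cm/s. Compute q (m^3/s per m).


Result: 0.0001837 m^3/s per m

Derivation:
Convert k to m/s for unit consistency with H:
k = 0.00755 cm/s = 0.00755 / 100 m/s = 7.55e-05 m/s
Using q = k * H * Nf / Nd
Nf / Nd = 5 / 15 = 0.3333
q = 7.55e-05 * 7.3 * 0.3333
q = 0.0001837 m^3/s per m


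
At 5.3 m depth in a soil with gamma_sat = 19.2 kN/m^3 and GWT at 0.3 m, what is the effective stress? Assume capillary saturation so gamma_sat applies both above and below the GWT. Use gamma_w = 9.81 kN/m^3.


Total stress = gamma_sat * depth
sigma = 19.2 * 5.3 = 101.76 kPa
Pore water pressure u = gamma_w * (depth - d_wt)
u = 9.81 * (5.3 - 0.3) = 49.05 kPa
Effective stress = sigma - u
sigma' = 101.76 - 49.05 = 52.71 kPa


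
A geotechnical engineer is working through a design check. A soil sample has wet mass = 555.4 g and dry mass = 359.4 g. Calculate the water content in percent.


Result: 54.54 %

Derivation:
Using w = (m_wet - m_dry) / m_dry * 100
m_wet - m_dry = 555.4 - 359.4 = 196.0 g
w = 196.0 / 359.4 * 100
w = 54.54 %


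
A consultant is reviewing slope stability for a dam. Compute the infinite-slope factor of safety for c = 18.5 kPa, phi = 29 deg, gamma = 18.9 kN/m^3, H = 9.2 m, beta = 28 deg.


Using Fs = c / (gamma*H*sin(beta)*cos(beta)) + tan(phi)/tan(beta)
Cohesion contribution = 18.5 / (18.9*9.2*sin(28)*cos(28))
Cohesion contribution = 0.256672
Friction contribution = tan(29)/tan(28) = 1.0425
Fs = 0.256672 + 1.0425
Fs = 1.299


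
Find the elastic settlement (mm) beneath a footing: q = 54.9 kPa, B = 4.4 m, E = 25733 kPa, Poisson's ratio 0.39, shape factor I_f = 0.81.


Using Se = q * B * (1 - nu^2) * I_f / E
1 - nu^2 = 1 - 0.39^2 = 0.8479
Se = 54.9 * 4.4 * 0.8479 * 0.81 / 25733
Se = 0.006447 m
Convert to mm: Se = 0.006447 * 1000 = 6.447 mm


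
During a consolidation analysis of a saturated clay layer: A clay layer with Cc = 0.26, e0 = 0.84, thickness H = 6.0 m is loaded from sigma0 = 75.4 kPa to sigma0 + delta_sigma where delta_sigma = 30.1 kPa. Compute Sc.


Using Sc = Cc * H / (1 + e0) * log10((sigma0 + delta_sigma) / sigma0)
Stress ratio = (75.4 + 30.1) / 75.4 = 1.3992
log10(1.3992) = 0.145881
Cc * H / (1 + e0) = 0.26 * 6.0 / (1 + 0.84) = 0.847826
Sc = 0.847826 * 0.145881
Sc = 0.1237 m


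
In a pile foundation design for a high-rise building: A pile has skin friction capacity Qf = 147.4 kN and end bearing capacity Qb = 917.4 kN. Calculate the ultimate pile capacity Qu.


Using Qu = Qf + Qb
Qu = 147.4 + 917.4
Qu = 1064.8 kN


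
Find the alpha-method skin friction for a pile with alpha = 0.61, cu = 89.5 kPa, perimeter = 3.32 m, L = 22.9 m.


Result: 4150.75 kN

Derivation:
Using Qs = alpha * cu * perimeter * L
Qs = 0.61 * 89.5 * 3.32 * 22.9
Qs = 4150.75 kN


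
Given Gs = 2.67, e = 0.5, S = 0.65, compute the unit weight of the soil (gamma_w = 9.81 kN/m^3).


Using gamma = gamma_w * (Gs + S*e) / (1 + e)
Numerator: Gs + S*e = 2.67 + 0.65*0.5 = 2.995
Denominator: 1 + e = 1 + 0.5 = 1.5
gamma = 9.81 * 2.995 / 1.5
gamma = 19.587 kN/m^3


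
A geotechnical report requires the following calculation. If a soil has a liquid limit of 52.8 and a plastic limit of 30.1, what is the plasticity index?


Using PI = LL - PL
PI = 52.8 - 30.1
PI = 22.7


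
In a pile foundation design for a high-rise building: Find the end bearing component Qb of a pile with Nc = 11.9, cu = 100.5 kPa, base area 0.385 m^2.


Using Qb = Nc * cu * Ab
Qb = 11.9 * 100.5 * 0.385
Qb = 460.44 kN


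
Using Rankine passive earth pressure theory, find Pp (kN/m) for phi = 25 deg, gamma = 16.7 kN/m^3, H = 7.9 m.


Compute passive earth pressure coefficient:
Kp = tan^2(45 + phi/2) = tan^2(57.5) = 2.463913
Compute passive force:
Pp = 0.5 * Kp * gamma * H^2
Pp = 0.5 * 2.463913 * 16.7 * 7.9^2
Pp = 1284.0 kN/m


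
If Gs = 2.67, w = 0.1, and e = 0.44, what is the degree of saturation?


Using S = Gs * w / e
S = 2.67 * 0.1 / 0.44
S = 0.6068


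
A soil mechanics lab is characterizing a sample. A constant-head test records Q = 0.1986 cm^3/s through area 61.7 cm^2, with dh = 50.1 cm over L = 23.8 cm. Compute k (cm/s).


Compute hydraulic gradient:
i = dh / L = 50.1 / 23.8 = 2.10504
Then apply Darcy's law:
k = Q / (A * i)
k = 0.1986 / (61.7 * 2.10504)
k = 0.1986 / 129.881
k = 0.001529 cm/s


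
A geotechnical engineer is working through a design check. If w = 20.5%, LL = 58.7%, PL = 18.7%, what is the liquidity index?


Result: 0.045

Derivation:
First compute the plasticity index:
PI = LL - PL = 58.7 - 18.7 = 40.0
Then compute the liquidity index:
LI = (w - PL) / PI
LI = (20.5 - 18.7) / 40.0
LI = 0.045


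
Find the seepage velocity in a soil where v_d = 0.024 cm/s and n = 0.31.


Using v_s = v_d / n
v_s = 0.024 / 0.31
v_s = 0.07742 cm/s


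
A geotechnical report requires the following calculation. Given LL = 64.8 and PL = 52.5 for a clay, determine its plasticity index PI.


Using PI = LL - PL
PI = 64.8 - 52.5
PI = 12.3


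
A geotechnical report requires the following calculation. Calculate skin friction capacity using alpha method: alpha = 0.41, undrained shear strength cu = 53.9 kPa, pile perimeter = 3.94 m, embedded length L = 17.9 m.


Using Qs = alpha * cu * perimeter * L
Qs = 0.41 * 53.9 * 3.94 * 17.9
Qs = 1558.55 kN


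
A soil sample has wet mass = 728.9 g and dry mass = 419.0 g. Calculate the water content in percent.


Result: 73.96 %

Derivation:
Using w = (m_wet - m_dry) / m_dry * 100
m_wet - m_dry = 728.9 - 419.0 = 309.9 g
w = 309.9 / 419.0 * 100
w = 73.96 %


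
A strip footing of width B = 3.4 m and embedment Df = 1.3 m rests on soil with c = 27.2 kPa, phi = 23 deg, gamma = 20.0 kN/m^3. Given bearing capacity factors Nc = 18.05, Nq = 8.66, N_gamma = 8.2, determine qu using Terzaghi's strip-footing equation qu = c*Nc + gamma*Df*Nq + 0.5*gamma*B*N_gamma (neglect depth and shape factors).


Compute qu = c*Nc + gamma*Df*Nq + 0.5*gamma*B*N_gamma
Term 1: 27.2 * 18.05 = 490.96
Term 2: 20.0 * 1.3 * 8.66 = 225.16
Term 3: 0.5 * 20.0 * 3.4 * 8.2 = 278.8
qu = 490.96 + 225.16 + 278.8
qu = 994.92 kPa


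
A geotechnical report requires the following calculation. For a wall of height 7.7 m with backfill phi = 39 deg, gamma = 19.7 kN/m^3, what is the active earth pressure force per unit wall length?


Compute active earth pressure coefficient:
Ka = tan^2(45 - phi/2) = tan^2(25.5) = 0.227506
Compute active force:
Pa = 0.5 * Ka * gamma * H^2
Pa = 0.5 * 0.227506 * 19.7 * 7.7^2
Pa = 132.86 kN/m


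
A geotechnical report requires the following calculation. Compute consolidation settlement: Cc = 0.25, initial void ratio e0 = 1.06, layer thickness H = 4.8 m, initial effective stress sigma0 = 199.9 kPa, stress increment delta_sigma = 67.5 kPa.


Result: 0.0736 m

Derivation:
Using Sc = Cc * H / (1 + e0) * log10((sigma0 + delta_sigma) / sigma0)
Stress ratio = (199.9 + 67.5) / 199.9 = 1.33767
log10(1.33767) = 0.126349
Cc * H / (1 + e0) = 0.25 * 4.8 / (1 + 1.06) = 0.582524
Sc = 0.582524 * 0.126349
Sc = 0.0736 m


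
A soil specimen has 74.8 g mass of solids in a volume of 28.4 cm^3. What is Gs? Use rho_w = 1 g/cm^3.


Using Gs = m_s / (V_s * rho_w)
Since rho_w = 1 g/cm^3:
Gs = 74.8 / 28.4
Gs = 2.634


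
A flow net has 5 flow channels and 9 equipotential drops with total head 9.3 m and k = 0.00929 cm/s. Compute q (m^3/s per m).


Result: 0.00048 m^3/s per m

Derivation:
Convert k to m/s for unit consistency with H:
k = 0.00929 cm/s = 0.00929 / 100 m/s = 9.29e-05 m/s
Using q = k * H * Nf / Nd
Nf / Nd = 5 / 9 = 0.5556
q = 9.29e-05 * 9.3 * 0.5556
q = 0.00048 m^3/s per m


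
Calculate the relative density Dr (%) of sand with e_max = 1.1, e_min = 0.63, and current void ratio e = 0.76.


Result: 72.34 %

Derivation:
Using Dr = (e_max - e) / (e_max - e_min) * 100
e_max - e = 1.1 - 0.76 = 0.34
e_max - e_min = 1.1 - 0.63 = 0.47
Dr = 0.34 / 0.47 * 100
Dr = 72.34 %


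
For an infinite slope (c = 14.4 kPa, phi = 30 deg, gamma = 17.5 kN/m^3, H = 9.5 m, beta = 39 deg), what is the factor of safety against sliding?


Using Fs = c / (gamma*H*sin(beta)*cos(beta)) + tan(phi)/tan(beta)
Cohesion contribution = 14.4 / (17.5*9.5*sin(39)*cos(39))
Cohesion contribution = 0.177103
Friction contribution = tan(30)/tan(39) = 0.712968
Fs = 0.177103 + 0.712968
Fs = 0.89


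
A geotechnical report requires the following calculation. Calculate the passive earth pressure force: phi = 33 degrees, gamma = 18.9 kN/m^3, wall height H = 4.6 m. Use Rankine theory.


Result: 678.3 kN/m

Derivation:
Compute passive earth pressure coefficient:
Kp = tan^2(45 + phi/2) = tan^2(61.5) = 3.39212
Compute passive force:
Pp = 0.5 * Kp * gamma * H^2
Pp = 0.5 * 3.39212 * 18.9 * 4.6^2
Pp = 678.3 kN/m


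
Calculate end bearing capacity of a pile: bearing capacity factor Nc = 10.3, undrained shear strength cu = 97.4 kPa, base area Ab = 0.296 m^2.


Using Qb = Nc * cu * Ab
Qb = 10.3 * 97.4 * 0.296
Qb = 296.95 kN


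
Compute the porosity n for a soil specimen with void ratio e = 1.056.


Using the relation n = e / (1 + e)
n = 1.056 / (1 + 1.056)
n = 1.056 / 2.056
n = 0.5136


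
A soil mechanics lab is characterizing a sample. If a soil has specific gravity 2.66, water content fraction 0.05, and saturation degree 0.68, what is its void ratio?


Result: 0.1956

Derivation:
Using the relation e = Gs * w / S
e = 2.66 * 0.05 / 0.68
e = 0.1956


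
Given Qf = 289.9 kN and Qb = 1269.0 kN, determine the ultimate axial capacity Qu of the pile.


Result: 1558.9 kN

Derivation:
Using Qu = Qf + Qb
Qu = 289.9 + 1269.0
Qu = 1558.9 kN


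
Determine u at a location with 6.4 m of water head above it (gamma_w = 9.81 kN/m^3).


Result: 62.78 kPa

Derivation:
Using u = gamma_w * h_w
u = 9.81 * 6.4
u = 62.78 kPa


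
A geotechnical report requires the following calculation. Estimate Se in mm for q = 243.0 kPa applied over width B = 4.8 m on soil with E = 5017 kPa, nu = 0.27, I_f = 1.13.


Result: 243.561 mm

Derivation:
Using Se = q * B * (1 - nu^2) * I_f / E
1 - nu^2 = 1 - 0.27^2 = 0.9271
Se = 243.0 * 4.8 * 0.9271 * 1.13 / 5017
Se = 0.243561 m
Convert to mm: Se = 0.243561 * 1000 = 243.561 mm


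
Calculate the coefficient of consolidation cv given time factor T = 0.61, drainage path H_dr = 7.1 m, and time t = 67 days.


Result: 0.45896 m^2/day

Derivation:
Using cv = T * H_dr^2 / t
H_dr^2 = 7.1^2 = 50.41
cv = 0.61 * 50.41 / 67
cv = 0.45896 m^2/day


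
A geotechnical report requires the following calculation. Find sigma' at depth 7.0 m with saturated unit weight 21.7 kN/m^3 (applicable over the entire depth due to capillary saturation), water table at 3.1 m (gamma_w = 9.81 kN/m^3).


Total stress = gamma_sat * depth
sigma = 21.7 * 7.0 = 151.9 kPa
Pore water pressure u = gamma_w * (depth - d_wt)
u = 9.81 * (7.0 - 3.1) = 38.259 kPa
Effective stress = sigma - u
sigma' = 151.9 - 38.259 = 113.64 kPa


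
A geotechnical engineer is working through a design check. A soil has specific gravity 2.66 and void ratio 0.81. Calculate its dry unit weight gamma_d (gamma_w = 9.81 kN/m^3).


Using gamma_d = Gs * gamma_w / (1 + e)
gamma_d = 2.66 * 9.81 / (1 + 0.81)
gamma_d = 2.66 * 9.81 / 1.81
gamma_d = 14.417 kN/m^3


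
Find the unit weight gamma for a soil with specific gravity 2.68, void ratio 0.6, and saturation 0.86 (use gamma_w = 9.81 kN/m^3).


Using gamma = gamma_w * (Gs + S*e) / (1 + e)
Numerator: Gs + S*e = 2.68 + 0.86*0.6 = 3.196
Denominator: 1 + e = 1 + 0.6 = 1.6
gamma = 9.81 * 3.196 / 1.6
gamma = 19.595 kN/m^3


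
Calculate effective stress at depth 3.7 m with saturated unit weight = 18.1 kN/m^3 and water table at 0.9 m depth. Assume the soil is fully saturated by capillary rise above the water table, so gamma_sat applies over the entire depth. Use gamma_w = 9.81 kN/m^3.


Total stress = gamma_sat * depth
sigma = 18.1 * 3.7 = 66.97 kPa
Pore water pressure u = gamma_w * (depth - d_wt)
u = 9.81 * (3.7 - 0.9) = 27.468 kPa
Effective stress = sigma - u
sigma' = 66.97 - 27.468 = 39.5 kPa


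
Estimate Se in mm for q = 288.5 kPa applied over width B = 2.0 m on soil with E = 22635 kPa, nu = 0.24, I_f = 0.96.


Using Se = q * B * (1 - nu^2) * I_f / E
1 - nu^2 = 1 - 0.24^2 = 0.9424
Se = 288.5 * 2.0 * 0.9424 * 0.96 / 22635
Se = 0.023062 m
Convert to mm: Se = 0.023062 * 1000 = 23.062 mm


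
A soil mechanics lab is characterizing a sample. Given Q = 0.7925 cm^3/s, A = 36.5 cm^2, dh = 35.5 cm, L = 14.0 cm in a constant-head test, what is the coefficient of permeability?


Compute hydraulic gradient:
i = dh / L = 35.5 / 14.0 = 2.53571
Then apply Darcy's law:
k = Q / (A * i)
k = 0.7925 / (36.5 * 2.53571)
k = 0.7925 / 92.5536
k = 0.008563 cm/s


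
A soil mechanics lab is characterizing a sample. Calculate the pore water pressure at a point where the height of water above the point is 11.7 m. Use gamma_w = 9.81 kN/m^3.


Result: 114.78 kPa

Derivation:
Using u = gamma_w * h_w
u = 9.81 * 11.7
u = 114.78 kPa


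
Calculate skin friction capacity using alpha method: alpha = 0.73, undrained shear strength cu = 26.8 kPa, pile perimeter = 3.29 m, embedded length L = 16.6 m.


Using Qs = alpha * cu * perimeter * L
Qs = 0.73 * 26.8 * 3.29 * 16.6
Qs = 1068.47 kN


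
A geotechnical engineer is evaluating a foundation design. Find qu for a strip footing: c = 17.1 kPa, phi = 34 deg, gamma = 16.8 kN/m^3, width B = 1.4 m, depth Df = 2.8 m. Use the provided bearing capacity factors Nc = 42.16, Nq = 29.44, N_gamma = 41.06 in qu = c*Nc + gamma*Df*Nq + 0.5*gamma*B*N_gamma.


Compute qu = c*Nc + gamma*Df*Nq + 0.5*gamma*B*N_gamma
Term 1: 17.1 * 42.16 = 720.936
Term 2: 16.8 * 2.8 * 29.44 = 1384.8576
Term 3: 0.5 * 16.8 * 1.4 * 41.06 = 482.8656
qu = 720.936 + 1384.8576 + 482.8656
qu = 2588.66 kPa


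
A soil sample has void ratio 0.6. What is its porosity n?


Using the relation n = e / (1 + e)
n = 0.6 / (1 + 0.6)
n = 0.6 / 1.6
n = 0.375


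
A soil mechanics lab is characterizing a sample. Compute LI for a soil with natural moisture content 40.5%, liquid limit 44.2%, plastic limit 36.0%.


Result: 0.549

Derivation:
First compute the plasticity index:
PI = LL - PL = 44.2 - 36.0 = 8.2
Then compute the liquidity index:
LI = (w - PL) / PI
LI = (40.5 - 36.0) / 8.2
LI = 0.549


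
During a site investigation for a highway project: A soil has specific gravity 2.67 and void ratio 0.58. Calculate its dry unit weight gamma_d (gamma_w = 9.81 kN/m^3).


Using gamma_d = Gs * gamma_w / (1 + e)
gamma_d = 2.67 * 9.81 / (1 + 0.58)
gamma_d = 2.67 * 9.81 / 1.58
gamma_d = 16.578 kN/m^3


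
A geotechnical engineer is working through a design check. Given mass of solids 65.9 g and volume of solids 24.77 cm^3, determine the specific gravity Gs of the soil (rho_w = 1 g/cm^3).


Using Gs = m_s / (V_s * rho_w)
Since rho_w = 1 g/cm^3:
Gs = 65.9 / 24.77
Gs = 2.66


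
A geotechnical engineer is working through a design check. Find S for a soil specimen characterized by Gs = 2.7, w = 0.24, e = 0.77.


Using S = Gs * w / e
S = 2.7 * 0.24 / 0.77
S = 0.8416


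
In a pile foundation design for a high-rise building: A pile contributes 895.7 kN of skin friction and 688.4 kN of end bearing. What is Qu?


Using Qu = Qf + Qb
Qu = 895.7 + 688.4
Qu = 1584.1 kN


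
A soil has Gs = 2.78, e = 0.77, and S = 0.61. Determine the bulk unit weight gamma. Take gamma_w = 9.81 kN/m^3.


Result: 18.011 kN/m^3

Derivation:
Using gamma = gamma_w * (Gs + S*e) / (1 + e)
Numerator: Gs + S*e = 2.78 + 0.61*0.77 = 3.2497
Denominator: 1 + e = 1 + 0.77 = 1.77
gamma = 9.81 * 3.2497 / 1.77
gamma = 18.011 kN/m^3


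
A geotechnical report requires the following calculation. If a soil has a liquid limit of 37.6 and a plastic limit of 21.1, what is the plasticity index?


Using PI = LL - PL
PI = 37.6 - 21.1
PI = 16.5


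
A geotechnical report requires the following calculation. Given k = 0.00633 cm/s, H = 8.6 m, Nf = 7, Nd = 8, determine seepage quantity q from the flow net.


Result: 0.0004763 m^3/s per m

Derivation:
Convert k to m/s for unit consistency with H:
k = 0.00633 cm/s = 0.00633 / 100 m/s = 6.33e-05 m/s
Using q = k * H * Nf / Nd
Nf / Nd = 7 / 8 = 0.875
q = 6.33e-05 * 8.6 * 0.875
q = 0.0004763 m^3/s per m


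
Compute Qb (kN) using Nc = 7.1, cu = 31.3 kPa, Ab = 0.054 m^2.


Using Qb = Nc * cu * Ab
Qb = 7.1 * 31.3 * 0.054
Qb = 12.0 kN


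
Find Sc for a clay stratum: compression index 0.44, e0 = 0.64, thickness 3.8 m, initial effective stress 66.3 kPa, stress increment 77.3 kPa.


Result: 0.3422 m

Derivation:
Using Sc = Cc * H / (1 + e0) * log10((sigma0 + delta_sigma) / sigma0)
Stress ratio = (66.3 + 77.3) / 66.3 = 2.16591
log10(2.16591) = 0.335641
Cc * H / (1 + e0) = 0.44 * 3.8 / (1 + 0.64) = 1.01951
Sc = 1.01951 * 0.335641
Sc = 0.3422 m


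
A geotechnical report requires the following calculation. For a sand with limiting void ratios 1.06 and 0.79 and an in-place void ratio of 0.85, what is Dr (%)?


Result: 77.78 %

Derivation:
Using Dr = (e_max - e) / (e_max - e_min) * 100
e_max - e = 1.06 - 0.85 = 0.21
e_max - e_min = 1.06 - 0.79 = 0.27
Dr = 0.21 / 0.27 * 100
Dr = 77.78 %


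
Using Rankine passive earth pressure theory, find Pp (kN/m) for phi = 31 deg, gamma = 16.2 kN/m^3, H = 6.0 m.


Result: 910.97 kN/m

Derivation:
Compute passive earth pressure coefficient:
Kp = tan^2(45 + phi/2) = tan^2(60.5) = 3.124035
Compute passive force:
Pp = 0.5 * Kp * gamma * H^2
Pp = 0.5 * 3.124035 * 16.2 * 6.0^2
Pp = 910.97 kN/m


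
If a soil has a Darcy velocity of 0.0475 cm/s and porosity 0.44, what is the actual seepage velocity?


Using v_s = v_d / n
v_s = 0.0475 / 0.44
v_s = 0.10795 cm/s


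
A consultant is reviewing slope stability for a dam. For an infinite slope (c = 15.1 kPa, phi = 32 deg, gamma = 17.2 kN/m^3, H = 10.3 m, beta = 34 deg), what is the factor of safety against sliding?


Result: 1.11

Derivation:
Using Fs = c / (gamma*H*sin(beta)*cos(beta)) + tan(phi)/tan(beta)
Cohesion contribution = 15.1 / (17.2*10.3*sin(34)*cos(34))
Cohesion contribution = 0.183855
Friction contribution = tan(32)/tan(34) = 0.926407
Fs = 0.183855 + 0.926407
Fs = 1.11


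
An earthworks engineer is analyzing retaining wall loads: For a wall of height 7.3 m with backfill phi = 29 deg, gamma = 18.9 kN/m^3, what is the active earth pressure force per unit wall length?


Result: 174.73 kN/m

Derivation:
Compute active earth pressure coefficient:
Ka = tan^2(45 - phi/2) = tan^2(30.5) = 0.346974
Compute active force:
Pa = 0.5 * Ka * gamma * H^2
Pa = 0.5 * 0.346974 * 18.9 * 7.3^2
Pa = 174.73 kN/m


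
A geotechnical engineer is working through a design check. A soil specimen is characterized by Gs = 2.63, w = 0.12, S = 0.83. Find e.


Using the relation e = Gs * w / S
e = 2.63 * 0.12 / 0.83
e = 0.3802


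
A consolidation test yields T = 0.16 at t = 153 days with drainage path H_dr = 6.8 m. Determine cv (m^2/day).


Result: 0.04836 m^2/day

Derivation:
Using cv = T * H_dr^2 / t
H_dr^2 = 6.8^2 = 46.24
cv = 0.16 * 46.24 / 153
cv = 0.04836 m^2/day


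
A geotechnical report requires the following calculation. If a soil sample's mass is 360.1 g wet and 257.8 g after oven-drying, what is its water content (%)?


Result: 39.68 %

Derivation:
Using w = (m_wet - m_dry) / m_dry * 100
m_wet - m_dry = 360.1 - 257.8 = 102.3 g
w = 102.3 / 257.8 * 100
w = 39.68 %


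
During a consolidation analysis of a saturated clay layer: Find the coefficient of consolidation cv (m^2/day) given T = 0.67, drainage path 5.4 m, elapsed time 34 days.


Result: 0.57462 m^2/day

Derivation:
Using cv = T * H_dr^2 / t
H_dr^2 = 5.4^2 = 29.16
cv = 0.67 * 29.16 / 34
cv = 0.57462 m^2/day


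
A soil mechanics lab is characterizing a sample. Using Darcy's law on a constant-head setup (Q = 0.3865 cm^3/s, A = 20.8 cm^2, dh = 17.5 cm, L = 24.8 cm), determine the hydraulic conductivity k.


Result: 0.026333 cm/s

Derivation:
Compute hydraulic gradient:
i = dh / L = 17.5 / 24.8 = 0.705645
Then apply Darcy's law:
k = Q / (A * i)
k = 0.3865 / (20.8 * 0.705645)
k = 0.3865 / 14.6774
k = 0.026333 cm/s


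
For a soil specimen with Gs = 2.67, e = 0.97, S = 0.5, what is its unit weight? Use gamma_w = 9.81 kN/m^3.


Using gamma = gamma_w * (Gs + S*e) / (1 + e)
Numerator: Gs + S*e = 2.67 + 0.5*0.97 = 3.155
Denominator: 1 + e = 1 + 0.97 = 1.97
gamma = 9.81 * 3.155 / 1.97
gamma = 15.711 kN/m^3


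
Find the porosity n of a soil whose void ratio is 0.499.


Result: 0.3329

Derivation:
Using the relation n = e / (1 + e)
n = 0.499 / (1 + 0.499)
n = 0.499 / 1.499
n = 0.3329


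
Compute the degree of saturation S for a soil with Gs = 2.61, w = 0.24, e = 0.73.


Using S = Gs * w / e
S = 2.61 * 0.24 / 0.73
S = 0.8581


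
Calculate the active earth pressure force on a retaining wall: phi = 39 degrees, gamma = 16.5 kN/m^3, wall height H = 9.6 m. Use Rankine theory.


Compute active earth pressure coefficient:
Ka = tan^2(45 - phi/2) = tan^2(25.5) = 0.227506
Compute active force:
Pa = 0.5 * Ka * gamma * H^2
Pa = 0.5 * 0.227506 * 16.5 * 9.6^2
Pa = 172.98 kN/m


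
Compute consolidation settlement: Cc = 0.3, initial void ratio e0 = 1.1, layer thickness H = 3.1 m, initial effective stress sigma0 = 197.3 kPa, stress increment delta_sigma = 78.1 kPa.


Using Sc = Cc * H / (1 + e0) * log10((sigma0 + delta_sigma) / sigma0)
Stress ratio = (197.3 + 78.1) / 197.3 = 1.39584
log10(1.39584) = 0.144837
Cc * H / (1 + e0) = 0.3 * 3.1 / (1 + 1.1) = 0.442857
Sc = 0.442857 * 0.144837
Sc = 0.0641 m


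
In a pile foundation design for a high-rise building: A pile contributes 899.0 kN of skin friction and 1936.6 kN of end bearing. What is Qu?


Result: 2835.6 kN

Derivation:
Using Qu = Qf + Qb
Qu = 899.0 + 1936.6
Qu = 2835.6 kN


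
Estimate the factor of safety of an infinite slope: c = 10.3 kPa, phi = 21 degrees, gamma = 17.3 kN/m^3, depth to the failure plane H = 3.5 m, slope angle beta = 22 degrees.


Result: 1.44

Derivation:
Using Fs = c / (gamma*H*sin(beta)*cos(beta)) + tan(phi)/tan(beta)
Cohesion contribution = 10.3 / (17.3*3.5*sin(22)*cos(22))
Cohesion contribution = 0.489758
Friction contribution = tan(21)/tan(22) = 0.950097
Fs = 0.489758 + 0.950097
Fs = 1.44


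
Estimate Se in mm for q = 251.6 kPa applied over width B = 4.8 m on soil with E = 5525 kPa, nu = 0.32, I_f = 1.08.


Result: 211.898 mm

Derivation:
Using Se = q * B * (1 - nu^2) * I_f / E
1 - nu^2 = 1 - 0.32^2 = 0.8976
Se = 251.6 * 4.8 * 0.8976 * 1.08 / 5525
Se = 0.211898 m
Convert to mm: Se = 0.211898 * 1000 = 211.898 mm


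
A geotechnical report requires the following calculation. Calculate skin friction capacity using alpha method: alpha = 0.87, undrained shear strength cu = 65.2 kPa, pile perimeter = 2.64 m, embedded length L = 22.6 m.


Using Qs = alpha * cu * perimeter * L
Qs = 0.87 * 65.2 * 2.64 * 22.6
Qs = 3384.38 kN


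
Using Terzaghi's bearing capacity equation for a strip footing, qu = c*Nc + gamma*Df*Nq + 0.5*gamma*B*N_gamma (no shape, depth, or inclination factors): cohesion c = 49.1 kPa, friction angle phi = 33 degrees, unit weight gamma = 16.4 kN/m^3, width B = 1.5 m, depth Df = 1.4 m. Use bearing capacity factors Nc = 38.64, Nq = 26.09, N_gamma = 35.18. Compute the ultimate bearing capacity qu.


Compute qu = c*Nc + gamma*Df*Nq + 0.5*gamma*B*N_gamma
Term 1: 49.1 * 38.64 = 1897.224
Term 2: 16.4 * 1.4 * 26.09 = 599.0264
Term 3: 0.5 * 16.4 * 1.5 * 35.18 = 432.714
qu = 1897.224 + 599.0264 + 432.714
qu = 2928.96 kPa


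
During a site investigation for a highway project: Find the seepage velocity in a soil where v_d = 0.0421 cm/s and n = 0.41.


Using v_s = v_d / n
v_s = 0.0421 / 0.41
v_s = 0.10268 cm/s


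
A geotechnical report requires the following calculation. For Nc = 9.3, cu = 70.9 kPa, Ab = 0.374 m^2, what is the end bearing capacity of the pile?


Result: 246.6 kN

Derivation:
Using Qb = Nc * cu * Ab
Qb = 9.3 * 70.9 * 0.374
Qb = 246.6 kN


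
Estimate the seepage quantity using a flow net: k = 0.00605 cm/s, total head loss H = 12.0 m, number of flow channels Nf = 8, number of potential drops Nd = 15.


Result: 0.0003872 m^3/s per m

Derivation:
Convert k to m/s for unit consistency with H:
k = 0.00605 cm/s = 0.00605 / 100 m/s = 6.05e-05 m/s
Using q = k * H * Nf / Nd
Nf / Nd = 8 / 15 = 0.5333
q = 6.05e-05 * 12.0 * 0.5333
q = 0.0003872 m^3/s per m


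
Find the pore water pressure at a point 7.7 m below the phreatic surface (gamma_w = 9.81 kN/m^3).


Result: 75.54 kPa

Derivation:
Using u = gamma_w * h_w
u = 9.81 * 7.7
u = 75.54 kPa


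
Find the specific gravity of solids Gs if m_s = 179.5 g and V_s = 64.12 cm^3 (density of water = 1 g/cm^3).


Result: 2.799

Derivation:
Using Gs = m_s / (V_s * rho_w)
Since rho_w = 1 g/cm^3:
Gs = 179.5 / 64.12
Gs = 2.799


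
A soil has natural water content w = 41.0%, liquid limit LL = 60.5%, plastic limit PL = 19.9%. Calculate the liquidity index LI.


First compute the plasticity index:
PI = LL - PL = 60.5 - 19.9 = 40.6
Then compute the liquidity index:
LI = (w - PL) / PI
LI = (41.0 - 19.9) / 40.6
LI = 0.52


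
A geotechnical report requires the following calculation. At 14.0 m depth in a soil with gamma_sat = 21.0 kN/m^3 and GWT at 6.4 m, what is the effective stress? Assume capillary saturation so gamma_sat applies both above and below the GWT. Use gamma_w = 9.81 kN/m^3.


Total stress = gamma_sat * depth
sigma = 21.0 * 14.0 = 294.0 kPa
Pore water pressure u = gamma_w * (depth - d_wt)
u = 9.81 * (14.0 - 6.4) = 74.556 kPa
Effective stress = sigma - u
sigma' = 294.0 - 74.556 = 219.44 kPa


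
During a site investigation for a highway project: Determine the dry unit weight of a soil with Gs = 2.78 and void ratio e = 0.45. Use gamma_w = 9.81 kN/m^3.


Using gamma_d = Gs * gamma_w / (1 + e)
gamma_d = 2.78 * 9.81 / (1 + 0.45)
gamma_d = 2.78 * 9.81 / 1.45
gamma_d = 18.808 kN/m^3


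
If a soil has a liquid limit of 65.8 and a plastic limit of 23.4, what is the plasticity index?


Result: 42.4

Derivation:
Using PI = LL - PL
PI = 65.8 - 23.4
PI = 42.4


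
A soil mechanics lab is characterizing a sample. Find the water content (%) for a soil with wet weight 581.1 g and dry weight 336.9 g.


Using w = (m_wet - m_dry) / m_dry * 100
m_wet - m_dry = 581.1 - 336.9 = 244.2 g
w = 244.2 / 336.9 * 100
w = 72.48 %


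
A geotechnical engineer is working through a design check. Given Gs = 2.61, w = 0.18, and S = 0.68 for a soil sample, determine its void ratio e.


Result: 0.6909

Derivation:
Using the relation e = Gs * w / S
e = 2.61 * 0.18 / 0.68
e = 0.6909


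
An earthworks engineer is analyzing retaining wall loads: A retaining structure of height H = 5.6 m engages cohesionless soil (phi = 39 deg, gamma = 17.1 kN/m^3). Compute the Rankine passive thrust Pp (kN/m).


Compute passive earth pressure coefficient:
Kp = tan^2(45 + phi/2) = tan^2(64.5) = 4.395495
Compute passive force:
Pp = 0.5 * Kp * gamma * H^2
Pp = 0.5 * 4.395495 * 17.1 * 5.6^2
Pp = 1178.56 kN/m


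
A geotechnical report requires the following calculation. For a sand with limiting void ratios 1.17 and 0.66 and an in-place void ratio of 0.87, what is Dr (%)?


Using Dr = (e_max - e) / (e_max - e_min) * 100
e_max - e = 1.17 - 0.87 = 0.3
e_max - e_min = 1.17 - 0.66 = 0.51
Dr = 0.3 / 0.51 * 100
Dr = 58.82 %


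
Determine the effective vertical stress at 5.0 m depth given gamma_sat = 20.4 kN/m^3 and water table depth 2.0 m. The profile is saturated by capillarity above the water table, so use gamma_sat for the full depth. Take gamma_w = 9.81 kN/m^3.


Result: 72.57 kPa

Derivation:
Total stress = gamma_sat * depth
sigma = 20.4 * 5.0 = 102.0 kPa
Pore water pressure u = gamma_w * (depth - d_wt)
u = 9.81 * (5.0 - 2.0) = 29.43 kPa
Effective stress = sigma - u
sigma' = 102.0 - 29.43 = 72.57 kPa


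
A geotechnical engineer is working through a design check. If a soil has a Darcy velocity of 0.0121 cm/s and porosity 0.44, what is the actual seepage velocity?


Using v_s = v_d / n
v_s = 0.0121 / 0.44
v_s = 0.0275 cm/s


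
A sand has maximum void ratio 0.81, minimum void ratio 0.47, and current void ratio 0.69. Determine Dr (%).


Using Dr = (e_max - e) / (e_max - e_min) * 100
e_max - e = 0.81 - 0.69 = 0.12
e_max - e_min = 0.81 - 0.47 = 0.34
Dr = 0.12 / 0.34 * 100
Dr = 35.29 %


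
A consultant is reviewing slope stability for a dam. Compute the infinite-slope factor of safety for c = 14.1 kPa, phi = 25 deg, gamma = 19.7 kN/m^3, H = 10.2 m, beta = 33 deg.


Using Fs = c / (gamma*H*sin(beta)*cos(beta)) + tan(phi)/tan(beta)
Cohesion contribution = 14.1 / (19.7*10.2*sin(33)*cos(33))
Cohesion contribution = 0.153622
Friction contribution = tan(25)/tan(33) = 0.718051
Fs = 0.153622 + 0.718051
Fs = 0.872


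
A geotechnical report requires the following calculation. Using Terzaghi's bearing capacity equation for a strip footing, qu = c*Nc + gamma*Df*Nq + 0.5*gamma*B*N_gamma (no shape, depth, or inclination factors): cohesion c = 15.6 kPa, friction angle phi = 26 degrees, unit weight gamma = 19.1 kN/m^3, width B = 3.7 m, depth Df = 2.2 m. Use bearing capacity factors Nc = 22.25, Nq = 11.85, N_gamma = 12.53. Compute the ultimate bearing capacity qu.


Compute qu = c*Nc + gamma*Df*Nq + 0.5*gamma*B*N_gamma
Term 1: 15.6 * 22.25 = 347.1
Term 2: 19.1 * 2.2 * 11.85 = 497.937
Term 3: 0.5 * 19.1 * 3.7 * 12.53 = 442.74755
qu = 347.1 + 497.937 + 442.74755
qu = 1287.78 kPa


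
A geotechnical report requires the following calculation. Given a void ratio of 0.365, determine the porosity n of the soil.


Using the relation n = e / (1 + e)
n = 0.365 / (1 + 0.365)
n = 0.365 / 1.365
n = 0.2674


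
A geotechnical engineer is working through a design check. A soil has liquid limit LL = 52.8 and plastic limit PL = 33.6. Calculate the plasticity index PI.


Result: 19.2

Derivation:
Using PI = LL - PL
PI = 52.8 - 33.6
PI = 19.2


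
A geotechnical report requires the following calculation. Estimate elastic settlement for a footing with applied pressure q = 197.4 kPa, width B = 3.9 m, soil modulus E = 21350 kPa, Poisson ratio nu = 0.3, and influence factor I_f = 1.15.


Using Se = q * B * (1 - nu^2) * I_f / E
1 - nu^2 = 1 - 0.3^2 = 0.91
Se = 197.4 * 3.9 * 0.91 * 1.15 / 21350
Se = 0.037736 m
Convert to mm: Se = 0.037736 * 1000 = 37.736 mm


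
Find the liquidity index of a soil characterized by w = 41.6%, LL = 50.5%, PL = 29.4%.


First compute the plasticity index:
PI = LL - PL = 50.5 - 29.4 = 21.1
Then compute the liquidity index:
LI = (w - PL) / PI
LI = (41.6 - 29.4) / 21.1
LI = 0.578


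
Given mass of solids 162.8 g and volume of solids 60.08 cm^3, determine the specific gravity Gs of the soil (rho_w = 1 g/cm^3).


Using Gs = m_s / (V_s * rho_w)
Since rho_w = 1 g/cm^3:
Gs = 162.8 / 60.08
Gs = 2.71


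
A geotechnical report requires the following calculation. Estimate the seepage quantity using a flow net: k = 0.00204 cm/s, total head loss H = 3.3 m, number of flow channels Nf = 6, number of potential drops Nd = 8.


Convert k to m/s for unit consistency with H:
k = 0.00204 cm/s = 0.00204 / 100 m/s = 2.04e-05 m/s
Using q = k * H * Nf / Nd
Nf / Nd = 6 / 8 = 0.75
q = 2.04e-05 * 3.3 * 0.75
q = 5.049e-05 m^3/s per m


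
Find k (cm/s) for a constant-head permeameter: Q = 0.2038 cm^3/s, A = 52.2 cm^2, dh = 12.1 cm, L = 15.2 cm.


Result: 0.004904 cm/s

Derivation:
Compute hydraulic gradient:
i = dh / L = 12.1 / 15.2 = 0.796053
Then apply Darcy's law:
k = Q / (A * i)
k = 0.2038 / (52.2 * 0.796053)
k = 0.2038 / 41.5539
k = 0.004904 cm/s


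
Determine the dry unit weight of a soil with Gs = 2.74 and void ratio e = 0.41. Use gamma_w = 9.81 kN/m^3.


Result: 19.063 kN/m^3

Derivation:
Using gamma_d = Gs * gamma_w / (1 + e)
gamma_d = 2.74 * 9.81 / (1 + 0.41)
gamma_d = 2.74 * 9.81 / 1.41
gamma_d = 19.063 kN/m^3


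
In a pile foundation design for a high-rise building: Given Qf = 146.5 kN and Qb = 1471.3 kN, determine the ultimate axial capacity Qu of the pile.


Using Qu = Qf + Qb
Qu = 146.5 + 1471.3
Qu = 1617.8 kN


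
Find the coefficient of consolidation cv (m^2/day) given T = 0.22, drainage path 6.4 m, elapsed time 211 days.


Using cv = T * H_dr^2 / t
H_dr^2 = 6.4^2 = 40.96
cv = 0.22 * 40.96 / 211
cv = 0.04271 m^2/day


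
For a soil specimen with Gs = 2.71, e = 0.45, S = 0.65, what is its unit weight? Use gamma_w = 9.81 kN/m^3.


Using gamma = gamma_w * (Gs + S*e) / (1 + e)
Numerator: Gs + S*e = 2.71 + 0.65*0.45 = 3.0025
Denominator: 1 + e = 1 + 0.45 = 1.45
gamma = 9.81 * 3.0025 / 1.45
gamma = 20.313 kN/m^3


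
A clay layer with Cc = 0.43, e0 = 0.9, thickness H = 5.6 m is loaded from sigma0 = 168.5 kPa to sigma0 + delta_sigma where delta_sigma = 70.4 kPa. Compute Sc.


Using Sc = Cc * H / (1 + e0) * log10((sigma0 + delta_sigma) / sigma0)
Stress ratio = (168.5 + 70.4) / 168.5 = 1.4178
log10(1.4178) = 0.151616
Cc * H / (1 + e0) = 0.43 * 5.6 / (1 + 0.9) = 1.26737
Sc = 1.26737 * 0.151616
Sc = 0.1922 m


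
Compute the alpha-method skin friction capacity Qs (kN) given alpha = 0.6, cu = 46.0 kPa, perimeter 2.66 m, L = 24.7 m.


Using Qs = alpha * cu * perimeter * L
Qs = 0.6 * 46.0 * 2.66 * 24.7
Qs = 1813.38 kN


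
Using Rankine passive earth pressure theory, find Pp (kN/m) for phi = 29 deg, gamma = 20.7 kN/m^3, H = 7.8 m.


Result: 1814.82 kN/m

Derivation:
Compute passive earth pressure coefficient:
Kp = tan^2(45 + phi/2) = tan^2(59.5) = 2.88206
Compute passive force:
Pp = 0.5 * Kp * gamma * H^2
Pp = 0.5 * 2.88206 * 20.7 * 7.8^2
Pp = 1814.82 kN/m


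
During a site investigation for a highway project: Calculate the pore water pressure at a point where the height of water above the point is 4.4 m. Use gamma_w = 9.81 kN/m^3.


Using u = gamma_w * h_w
u = 9.81 * 4.4
u = 43.16 kPa


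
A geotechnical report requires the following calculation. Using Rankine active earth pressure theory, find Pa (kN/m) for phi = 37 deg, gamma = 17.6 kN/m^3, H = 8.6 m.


Result: 161.79 kN/m

Derivation:
Compute active earth pressure coefficient:
Ka = tan^2(45 - phi/2) = tan^2(26.5) = 0.248584
Compute active force:
Pa = 0.5 * Ka * gamma * H^2
Pa = 0.5 * 0.248584 * 17.6 * 8.6^2
Pa = 161.79 kN/m


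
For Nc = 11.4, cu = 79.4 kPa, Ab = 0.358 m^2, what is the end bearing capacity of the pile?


Result: 324.05 kN

Derivation:
Using Qb = Nc * cu * Ab
Qb = 11.4 * 79.4 * 0.358
Qb = 324.05 kN


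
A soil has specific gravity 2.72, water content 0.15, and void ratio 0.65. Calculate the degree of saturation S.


Result: 0.6277

Derivation:
Using S = Gs * w / e
S = 2.72 * 0.15 / 0.65
S = 0.6277


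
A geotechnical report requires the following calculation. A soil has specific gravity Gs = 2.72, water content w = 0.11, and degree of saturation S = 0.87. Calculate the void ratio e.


Using the relation e = Gs * w / S
e = 2.72 * 0.11 / 0.87
e = 0.3439


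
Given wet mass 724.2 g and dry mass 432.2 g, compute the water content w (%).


Using w = (m_wet - m_dry) / m_dry * 100
m_wet - m_dry = 724.2 - 432.2 = 292.0 g
w = 292.0 / 432.2 * 100
w = 67.56 %


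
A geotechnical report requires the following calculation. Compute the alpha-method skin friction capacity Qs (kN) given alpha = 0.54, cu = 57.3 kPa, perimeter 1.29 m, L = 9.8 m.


Using Qs = alpha * cu * perimeter * L
Qs = 0.54 * 57.3 * 1.29 * 9.8
Qs = 391.17 kN


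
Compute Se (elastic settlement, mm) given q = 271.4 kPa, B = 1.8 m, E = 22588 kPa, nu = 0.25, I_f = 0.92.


Using Se = q * B * (1 - nu^2) * I_f / E
1 - nu^2 = 1 - 0.25^2 = 0.9375
Se = 271.4 * 1.8 * 0.9375 * 0.92 / 22588
Se = 0.018654 m
Convert to mm: Se = 0.018654 * 1000 = 18.654 mm


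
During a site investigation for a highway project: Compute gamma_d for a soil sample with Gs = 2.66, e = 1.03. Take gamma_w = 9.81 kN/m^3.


Using gamma_d = Gs * gamma_w / (1 + e)
gamma_d = 2.66 * 9.81 / (1 + 1.03)
gamma_d = 2.66 * 9.81 / 2.03
gamma_d = 12.854 kN/m^3


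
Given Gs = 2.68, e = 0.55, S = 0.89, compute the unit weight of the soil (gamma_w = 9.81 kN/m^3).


Result: 20.06 kN/m^3

Derivation:
Using gamma = gamma_w * (Gs + S*e) / (1 + e)
Numerator: Gs + S*e = 2.68 + 0.89*0.55 = 3.1695
Denominator: 1 + e = 1 + 0.55 = 1.55
gamma = 9.81 * 3.1695 / 1.55
gamma = 20.06 kN/m^3


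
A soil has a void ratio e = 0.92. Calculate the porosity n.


Using the relation n = e / (1 + e)
n = 0.92 / (1 + 0.92)
n = 0.92 / 1.92
n = 0.4792


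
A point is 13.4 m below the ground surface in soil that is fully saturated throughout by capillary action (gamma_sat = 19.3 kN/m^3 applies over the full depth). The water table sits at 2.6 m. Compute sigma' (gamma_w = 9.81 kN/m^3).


Total stress = gamma_sat * depth
sigma = 19.3 * 13.4 = 258.62 kPa
Pore water pressure u = gamma_w * (depth - d_wt)
u = 9.81 * (13.4 - 2.6) = 105.948 kPa
Effective stress = sigma - u
sigma' = 258.62 - 105.948 = 152.67 kPa


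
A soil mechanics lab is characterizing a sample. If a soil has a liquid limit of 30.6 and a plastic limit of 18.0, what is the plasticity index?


Using PI = LL - PL
PI = 30.6 - 18.0
PI = 12.6


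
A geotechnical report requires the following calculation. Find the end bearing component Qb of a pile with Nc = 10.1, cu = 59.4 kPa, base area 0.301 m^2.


Using Qb = Nc * cu * Ab
Qb = 10.1 * 59.4 * 0.301
Qb = 180.58 kN


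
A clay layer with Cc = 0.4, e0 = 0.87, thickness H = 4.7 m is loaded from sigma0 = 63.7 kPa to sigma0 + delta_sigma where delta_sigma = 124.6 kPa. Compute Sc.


Using Sc = Cc * H / (1 + e0) * log10((sigma0 + delta_sigma) / sigma0)
Stress ratio = (63.7 + 124.6) / 63.7 = 2.95604
log10(2.95604) = 0.470711
Cc * H / (1 + e0) = 0.4 * 4.7 / (1 + 0.87) = 1.00535
Sc = 1.00535 * 0.470711
Sc = 0.4732 m


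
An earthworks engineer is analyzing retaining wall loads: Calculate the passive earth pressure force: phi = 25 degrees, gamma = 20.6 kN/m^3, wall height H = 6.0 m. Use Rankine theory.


Result: 913.62 kN/m

Derivation:
Compute passive earth pressure coefficient:
Kp = tan^2(45 + phi/2) = tan^2(57.5) = 2.463913
Compute passive force:
Pp = 0.5 * Kp * gamma * H^2
Pp = 0.5 * 2.463913 * 20.6 * 6.0^2
Pp = 913.62 kN/m
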